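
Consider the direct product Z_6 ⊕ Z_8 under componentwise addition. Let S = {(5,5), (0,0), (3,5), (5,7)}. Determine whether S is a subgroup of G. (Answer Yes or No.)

No

(5,7) ∈ S but its inverse (1,1) ∉ S, so S is not a subgroup.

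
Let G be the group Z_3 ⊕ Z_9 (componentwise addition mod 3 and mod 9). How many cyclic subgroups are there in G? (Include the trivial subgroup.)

8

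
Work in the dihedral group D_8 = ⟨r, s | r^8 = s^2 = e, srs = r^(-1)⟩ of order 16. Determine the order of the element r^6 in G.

4

Computing powers of r^6: the smallest k with (r^6)^k = e is k = 4.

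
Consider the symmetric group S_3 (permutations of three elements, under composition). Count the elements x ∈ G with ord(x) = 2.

The elements of order 2 are: (2 3), (1 2), (1 3).
That's 3.

3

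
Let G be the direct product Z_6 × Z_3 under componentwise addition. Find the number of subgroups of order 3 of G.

4

|G| = 18 and 3 | 18, so subgroups of order 3 are possible by Lagrange.
The subgroups of order 3 are: {(0,0), (0,1), (0,2)}; {(0,0), (2,0), (4,0)}; {(0,0), (2,1), (4,2)}; {(0,0), (2,2), (4,1)}.
So G has 4 subgroups of order 3.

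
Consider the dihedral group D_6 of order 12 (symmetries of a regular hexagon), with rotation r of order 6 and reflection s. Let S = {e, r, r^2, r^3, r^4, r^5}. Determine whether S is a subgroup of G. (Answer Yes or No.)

Yes

|S| = 6 divides |G| = 12, consistent with Lagrange.
S contains the identity, every element's inverse is in S, and S is closed under ·: it is a subgroup.
In fact S = ⟨r^5⟩.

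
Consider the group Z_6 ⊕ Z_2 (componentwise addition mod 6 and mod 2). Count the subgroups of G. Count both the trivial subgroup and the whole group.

10

|G| = 12, so by Lagrange every subgroup order divides 12. Divisors: 1, 2, 3, 4, 6, 12.
Subgroups by order — order 1: 1; order 2: 3; order 3: 1; order 4: 1; order 6: 3; order 12: 1.
Total: 1 + 3 + 1 + 1 + 3 + 1 = 10.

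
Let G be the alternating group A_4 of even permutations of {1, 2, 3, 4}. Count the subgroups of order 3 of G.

4

|G| = 12 and 3 | 12, so subgroups of order 3 are possible by Lagrange.
The subgroups of order 3 are: {e, (1 2 3), (1 3 2)}; {e, (1 2 4), (1 4 2)}; {e, (1 3 4), (1 4 3)}; {e, (2 3 4), (2 4 3)}.
So G has 4 subgroups of order 3.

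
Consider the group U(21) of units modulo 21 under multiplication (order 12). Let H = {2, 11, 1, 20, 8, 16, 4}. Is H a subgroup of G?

|H| = 7 does not divide |G| = 12, so by Lagrange H is not a subgroup.

No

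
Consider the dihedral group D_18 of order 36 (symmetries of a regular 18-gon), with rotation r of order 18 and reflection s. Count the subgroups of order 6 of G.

7

|G| = 36 and 6 | 36, so subgroups of order 6 are possible by Lagrange.
The subgroups of order 6 are: {e, r^6, r^12, r^4s, r^10s, r^16s}; {e, r^6, r^12, r^5s, r^11s, r^17s}; {e, r^6, r^12, s, r^6s, r^12s}; {e, r^6, r^12, rs, r^7s, r^13s}; … (7 in all).
So G has 7 subgroups of order 6.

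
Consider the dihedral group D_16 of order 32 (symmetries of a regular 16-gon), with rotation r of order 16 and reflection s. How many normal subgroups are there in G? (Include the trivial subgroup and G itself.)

8

G has 36 subgroups. Checking conjugation-invariance by order — order 1: 1/1 normal; order 2: 1/17 normal; order 4: 1/9 normal; order 8: 1/5 normal; order 16: 3/3 normal; order 32: 1/1 normal.
Total normal subgroups: 8.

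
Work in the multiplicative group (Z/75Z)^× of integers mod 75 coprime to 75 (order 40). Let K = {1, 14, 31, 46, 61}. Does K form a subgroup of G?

No

14 ∈ K but its inverse 59 ∉ K, so K is not a subgroup.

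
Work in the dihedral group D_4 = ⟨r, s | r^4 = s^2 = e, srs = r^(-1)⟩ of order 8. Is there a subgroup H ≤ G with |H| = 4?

Yes

4 | 8. A subgroup of order 4 is {e, r, r^2, r^3}.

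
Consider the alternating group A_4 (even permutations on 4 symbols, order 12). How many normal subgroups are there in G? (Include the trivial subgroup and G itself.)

G has 10 subgroups. Checking conjugation-invariance by order — order 1: 1/1 normal; order 2: 0/3 normal; order 3: 0/4 normal; order 4: 1/1 normal; order 12: 1/1 normal.
Total normal subgroups: 3.

3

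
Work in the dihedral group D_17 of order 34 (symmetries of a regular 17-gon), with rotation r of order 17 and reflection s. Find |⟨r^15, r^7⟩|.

|⟨r^15⟩| = 17 and |⟨r^7⟩| = 17, so |H| is a multiple of lcm(17, 17) = 17 and divides |G| = 34.
Closing under the operation: H = {e, r, r^2, r^3, r^4, r^5, r^6, r^7, r^8, r^9, r^10, r^11, r^12, r^13, r^14, r^15, r^16}, so |H| = 17.

17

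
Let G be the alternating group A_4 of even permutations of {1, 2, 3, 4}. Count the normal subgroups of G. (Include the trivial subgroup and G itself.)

G has 10 subgroups. Checking conjugation-invariance by order — order 1: 1/1 normal; order 2: 0/3 normal; order 3: 0/4 normal; order 4: 1/1 normal; order 12: 1/1 normal.
Total normal subgroups: 3.

3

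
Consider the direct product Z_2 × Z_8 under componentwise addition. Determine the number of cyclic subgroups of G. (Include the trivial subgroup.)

A cyclic subgroup of order d is generated by each of its φ(d) elements of order d, so the cyclic subgroups of order d number (#elements of order d)/φ(d).
Cyclic subgroups by order — order 1: 1; order 2: 3; order 4: 2; order 8: 2.
Total: 8.

8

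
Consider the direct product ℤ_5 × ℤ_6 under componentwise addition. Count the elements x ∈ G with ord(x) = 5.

An element (a,b) has order lcm(ord(a), ord(b)); count pairs with lcm equal to 5.
Enumerating gives 4 such elements.

4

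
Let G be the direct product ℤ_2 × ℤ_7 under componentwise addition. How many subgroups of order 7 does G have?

1

|G| = 14 and 7 | 14, so subgroups of order 7 are possible by Lagrange.
The subgroups of order 7 are: {(0,0), (0,1), (0,2), (0,3), (0,4), (0,5), (0,6)}.
So G has 1 subgroup of order 7.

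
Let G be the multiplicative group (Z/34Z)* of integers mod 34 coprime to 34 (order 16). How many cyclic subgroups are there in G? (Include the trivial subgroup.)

5

Group the elements of G by the cyclic subgroup they generate; each cyclic subgroup of order d accounts for φ(d) elements.
Cyclic subgroups by order — order 1: 1; order 2: 1; order 4: 1; order 8: 1; order 16: 1.
Total: 5.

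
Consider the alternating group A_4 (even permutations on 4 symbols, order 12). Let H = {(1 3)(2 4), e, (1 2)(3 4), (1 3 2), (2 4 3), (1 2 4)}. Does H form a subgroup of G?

(2 4 3) ∈ H but its inverse (2 3 4) ∉ H, so H is not a subgroup.

No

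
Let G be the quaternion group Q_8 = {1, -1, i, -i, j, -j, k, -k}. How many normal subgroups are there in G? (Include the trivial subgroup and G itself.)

6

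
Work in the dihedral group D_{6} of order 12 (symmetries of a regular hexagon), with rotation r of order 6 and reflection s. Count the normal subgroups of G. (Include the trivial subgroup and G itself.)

7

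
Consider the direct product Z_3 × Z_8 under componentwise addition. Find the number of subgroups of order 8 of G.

|G| = 24 and 8 | 24, so subgroups of order 8 are possible by Lagrange.
The subgroups of order 8 are: {(0,0), (0,1), (0,2), (0,3), (0,4), (0,5), (0,6), (0,7)}.
So G has 1 subgroup of order 8.

1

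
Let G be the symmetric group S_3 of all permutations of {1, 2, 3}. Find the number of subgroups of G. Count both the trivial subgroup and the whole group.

|G| = 6, so by Lagrange every subgroup order divides 6. Divisors: 1, 2, 3, 6.
Subgroups by order — order 1: 1; order 2: 3; order 3: 1; order 6: 1.
Total: 1 + 3 + 1 + 1 = 6.

6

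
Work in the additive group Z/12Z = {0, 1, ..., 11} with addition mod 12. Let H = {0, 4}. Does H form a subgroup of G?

No

4 ∈ H but its inverse 8 ∉ H, so H is not a subgroup.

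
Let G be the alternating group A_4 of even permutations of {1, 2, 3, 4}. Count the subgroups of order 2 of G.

3

|G| = 12 and 2 | 12, so subgroups of order 2 are possible by Lagrange.
The subgroups of order 2 are: {e, (1 2)(3 4)}; {e, (1 3)(2 4)}; {e, (1 4)(2 3)}.
So G has 3 subgroups of order 2.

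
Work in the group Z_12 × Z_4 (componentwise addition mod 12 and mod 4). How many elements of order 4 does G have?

12

An element (a,b) has order lcm(ord(a), ord(b)); count pairs with lcm equal to 4.
Enumerating gives 12 such elements.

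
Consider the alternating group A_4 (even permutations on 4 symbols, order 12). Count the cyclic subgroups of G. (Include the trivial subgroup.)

Each element a generates a cyclic subgroup ⟨a⟩; distinct elements may generate the same one (a cyclic group of order d has φ(d) generators).
Cyclic subgroups by order — order 1: 1; order 2: 3; order 3: 4.
Total: 8.

8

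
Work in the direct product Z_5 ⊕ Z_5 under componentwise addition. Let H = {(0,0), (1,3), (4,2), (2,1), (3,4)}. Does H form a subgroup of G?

|H| = 5 divides |G| = 25, consistent with Lagrange.
H contains the identity, every element's inverse is in H, and H is closed under +: it is a subgroup.
In fact H = ⟨(2,1)⟩.

Yes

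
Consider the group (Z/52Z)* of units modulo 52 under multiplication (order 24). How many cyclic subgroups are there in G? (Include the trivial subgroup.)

12

Each element a generates a cyclic subgroup ⟨a⟩; distinct elements may generate the same one (a cyclic group of order d has φ(d) generators).
Cyclic subgroups by order — order 1: 1; order 2: 3; order 3: 1; order 4: 2; order 6: 3; order 12: 2.
Total: 12.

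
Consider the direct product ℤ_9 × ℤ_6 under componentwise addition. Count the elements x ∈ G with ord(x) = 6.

An element (a,b) has order lcm(ord(a), ord(b)); count pairs with lcm equal to 6.
Enumerating gives 8 such elements.

8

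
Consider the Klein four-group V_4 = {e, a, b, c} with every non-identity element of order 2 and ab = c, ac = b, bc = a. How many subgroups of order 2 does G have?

|G| = 4 and 2 | 4, so subgroups of order 2 are possible by Lagrange.
The subgroups of order 2 are: {e, a}; {e, b}; {e, c}.
So G has 3 subgroups of order 2.

3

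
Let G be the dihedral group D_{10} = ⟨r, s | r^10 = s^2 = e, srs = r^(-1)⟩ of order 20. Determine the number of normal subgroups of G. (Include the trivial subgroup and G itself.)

7

G has 22 subgroups. Checking conjugation-invariance by order — order 1: 1/1 normal; order 2: 1/11 normal; order 4: 0/5 normal; order 5: 1/1 normal; order 10: 3/3 normal; order 20: 1/1 normal.
Total normal subgroups: 7.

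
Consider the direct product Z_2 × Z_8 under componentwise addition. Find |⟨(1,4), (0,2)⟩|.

|⟨(1,4)⟩| = 2 and |⟨(0,2)⟩| = 4, so |H| is a multiple of lcm(2, 4) = 4 and divides |G| = 16.
Closing under the operation: H = {(0,0), (0,2), (0,4), (0,6), (1,0), (1,2), (1,4), (1,6)}, so |H| = 8.

8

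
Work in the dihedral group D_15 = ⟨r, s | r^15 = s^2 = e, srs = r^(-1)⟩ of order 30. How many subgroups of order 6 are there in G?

5

|G| = 30 and 6 | 30, so subgroups of order 6 are possible by Lagrange.
The subgroups of order 6 are: {e, r^5, r^10, s, r^5s, r^10s}; {e, r^5, r^10, rs, r^6s, r^11s}; {e, r^5, r^10, r^2s, r^7s, r^12s}; {e, r^5, r^10, r^3s, r^8s, r^13s}; … (5 in all).
So G has 5 subgroups of order 6.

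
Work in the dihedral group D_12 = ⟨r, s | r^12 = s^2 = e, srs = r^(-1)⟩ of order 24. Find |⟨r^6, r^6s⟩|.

|⟨r^6⟩| = 2 and |⟨r^6s⟩| = 2, so |H| is a multiple of lcm(2, 2) = 2 and divides |G| = 24.
Closing under the operation: H = {e, r^6, s, r^6s}, so |H| = 4.

4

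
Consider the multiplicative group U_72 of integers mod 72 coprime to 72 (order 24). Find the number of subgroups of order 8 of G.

|G| = 24 and 8 | 24, so subgroups of order 8 are possible by Lagrange.
The subgroups of order 8 are: {1, 17, 19, 35, 37, 53, 55, 71}.
So G has 1 subgroup of order 8.

1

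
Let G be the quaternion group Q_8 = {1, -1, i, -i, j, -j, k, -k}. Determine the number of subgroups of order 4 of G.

|G| = 8 and 4 | 8, so subgroups of order 4 are possible by Lagrange.
The subgroups of order 4 are: {1, -1, i, -i}; {1, -1, j, -j}; {1, -1, k, -k}.
So G has 3 subgroups of order 4.

3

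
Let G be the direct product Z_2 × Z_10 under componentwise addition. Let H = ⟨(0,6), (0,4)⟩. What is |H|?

|⟨(0,6)⟩| = 5 and |⟨(0,4)⟩| = 5, so |H| is a multiple of lcm(5, 5) = 5 and divides |G| = 20.
Closing under the operation: H = {(0,0), (0,2), (0,4), (0,6), (0,8)}, so |H| = 5.

5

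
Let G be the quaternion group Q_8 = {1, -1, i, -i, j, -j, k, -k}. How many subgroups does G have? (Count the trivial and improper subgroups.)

6

|G| = 8, so by Lagrange every subgroup order divides 8. Divisors: 1, 2, 4, 8.
Subgroups by order — order 1: 1; order 2: 1; order 4: 3; order 8: 1.
Total: 1 + 1 + 3 + 1 = 6.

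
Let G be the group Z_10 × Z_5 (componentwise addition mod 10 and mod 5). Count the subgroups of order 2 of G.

1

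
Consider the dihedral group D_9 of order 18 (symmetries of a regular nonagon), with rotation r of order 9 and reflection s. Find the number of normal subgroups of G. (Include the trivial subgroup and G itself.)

4

G has 16 subgroups. Checking conjugation-invariance by order — order 1: 1/1 normal; order 2: 0/9 normal; order 3: 1/1 normal; order 6: 0/3 normal; order 9: 1/1 normal; order 18: 1/1 normal.
Total normal subgroups: 4.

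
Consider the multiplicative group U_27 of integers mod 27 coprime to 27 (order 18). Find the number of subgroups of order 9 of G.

|G| = 18 and 9 | 18, so subgroups of order 9 are possible by Lagrange.
The subgroups of order 9 are: {1, 4, 7, 10, 13, 16, 19, 22, 25}.
So G has 1 subgroup of order 9.

1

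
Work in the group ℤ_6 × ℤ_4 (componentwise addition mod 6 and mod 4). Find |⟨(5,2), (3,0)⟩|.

12

|⟨(5,2)⟩| = 6 and |⟨(3,0)⟩| = 2, so |H| is a multiple of lcm(6, 2) = 6 and divides |G| = 24.
Closing under the operation: H = {(0,0), (0,2), (1,0), (1,2), (2,0), (2,2), (3,0), (3,2), (4,0), (4,2), (5,0), (5,2)}, so |H| = 12.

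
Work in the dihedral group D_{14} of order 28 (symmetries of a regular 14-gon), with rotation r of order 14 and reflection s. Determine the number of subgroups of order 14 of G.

3

|G| = 28 and 14 | 28, so subgroups of order 14 are possible by Lagrange.
The subgroups of order 14 are: {e, r, r^2, r^3, r^4, r^5, r^6, r^7, r^8, r^9, r^10, r^11, r^12, r^13}; {e, r^2, r^4, r^6, r^8, r^10, r^12, s, r^2s, r^4s, r^6s, r^8s, r^10s, r^12s}; {e, r^2, r^4, r^6, r^8, r^10, r^12, rs, r^3s, r^5s, r^7s, r^9s, r^11s, r^13s}.
So G has 3 subgroups of order 14.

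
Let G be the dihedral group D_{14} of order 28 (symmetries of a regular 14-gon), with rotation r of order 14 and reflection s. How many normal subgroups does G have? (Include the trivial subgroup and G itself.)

G has 28 subgroups. Checking conjugation-invariance by order — order 1: 1/1 normal; order 2: 1/15 normal; order 4: 0/7 normal; order 7: 1/1 normal; order 14: 3/3 normal; order 28: 1/1 normal.
Total normal subgroups: 7.

7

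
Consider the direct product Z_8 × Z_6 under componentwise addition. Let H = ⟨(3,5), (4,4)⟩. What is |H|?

|⟨(3,5)⟩| = 24 and |⟨(4,4)⟩| = 6, so |H| is a multiple of lcm(24, 6) = 24 and divides |G| = 48.
Closing under the operation: H = {(0,0), (0,2), (0,4), (1,1), (1,3), (1,5), (2,0), (2,2), (2,4), (3,1), (3,3), (3,5), (4,0), (4,2), (4,4), (5,1), (5,3), (5,5), (6,0), (6,2), (6,4), (7,1), (7,3), (7,5)}, so |H| = 24.

24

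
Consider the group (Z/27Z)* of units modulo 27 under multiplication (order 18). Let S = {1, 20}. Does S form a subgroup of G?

20 ∈ S but its inverse 23 ∉ S, so S is not a subgroup.

No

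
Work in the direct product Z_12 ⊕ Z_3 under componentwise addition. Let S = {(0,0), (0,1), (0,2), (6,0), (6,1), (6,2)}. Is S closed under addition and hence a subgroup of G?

|S| = 6 divides |G| = 36, consistent with Lagrange.
S contains the identity, every element's inverse is in S, and S is closed under +: it is a subgroup.
In fact S = ⟨(6,2)⟩.

Yes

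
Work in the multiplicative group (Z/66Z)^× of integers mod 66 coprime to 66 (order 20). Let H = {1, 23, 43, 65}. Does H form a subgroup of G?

|H| = 4 divides |G| = 20, consistent with Lagrange.
H contains the identity, every element's inverse is in H, and H is closed under ·: it is a subgroup.

Yes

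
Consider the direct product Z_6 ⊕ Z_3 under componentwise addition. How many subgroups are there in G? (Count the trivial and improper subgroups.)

|G| = 18, so by Lagrange every subgroup order divides 18. Divisors: 1, 2, 3, 6, 9, 18.
Subgroups by order — order 1: 1; order 2: 1; order 3: 4; order 6: 4; order 9: 1; order 18: 1.
Total: 1 + 1 + 4 + 4 + 1 + 1 = 12.

12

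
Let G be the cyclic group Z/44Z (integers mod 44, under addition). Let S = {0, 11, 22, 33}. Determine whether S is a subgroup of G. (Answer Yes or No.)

Yes

|S| = 4 divides |G| = 44, consistent with Lagrange.
S contains the identity, every element's inverse is in S, and S is closed under +: it is a subgroup.
In fact S = ⟨33⟩.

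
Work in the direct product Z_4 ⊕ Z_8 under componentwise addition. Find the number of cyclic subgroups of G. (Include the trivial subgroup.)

Each element a generates a cyclic subgroup ⟨a⟩; distinct elements may generate the same one (a cyclic group of order d has φ(d) generators).
Cyclic subgroups by order — order 1: 1; order 2: 3; order 4: 6; order 8: 4.
Total: 14.

14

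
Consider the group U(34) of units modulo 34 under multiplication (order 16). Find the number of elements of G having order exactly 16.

8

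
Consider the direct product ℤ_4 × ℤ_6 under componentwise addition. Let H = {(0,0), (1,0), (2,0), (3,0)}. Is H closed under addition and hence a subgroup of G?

Yes

|H| = 4 divides |G| = 24, consistent with Lagrange.
H contains the identity, every element's inverse is in H, and H is closed under +: it is a subgroup.
In fact H = ⟨(1,0)⟩.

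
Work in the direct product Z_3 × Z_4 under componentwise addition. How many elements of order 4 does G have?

An element (a,b) has order lcm(ord(a), ord(b)); count pairs with lcm equal to 4.
Enumerating gives 2 such elements.

2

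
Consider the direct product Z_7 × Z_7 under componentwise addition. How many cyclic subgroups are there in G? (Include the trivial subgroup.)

A cyclic subgroup of order d is generated by each of its φ(d) elements of order d, so the cyclic subgroups of order d number (#elements of order d)/φ(d).
Cyclic subgroups by order — order 1: 1; order 7: 8.
Total: 9.

9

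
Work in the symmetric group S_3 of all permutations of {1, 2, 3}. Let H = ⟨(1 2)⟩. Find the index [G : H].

3

|⟨(1 2)⟩| = 2 and |G| = 6.
By Lagrange, [G : H] = |G|/|H| = 6/2 = 3.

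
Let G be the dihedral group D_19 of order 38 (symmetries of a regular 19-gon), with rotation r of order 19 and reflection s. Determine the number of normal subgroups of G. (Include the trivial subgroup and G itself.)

G has 22 subgroups. Checking conjugation-invariance by order — order 1: 1/1 normal; order 2: 0/19 normal; order 19: 1/1 normal; order 38: 1/1 normal.
Total normal subgroups: 3.

3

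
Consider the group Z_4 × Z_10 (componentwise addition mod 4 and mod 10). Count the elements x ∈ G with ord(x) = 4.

An element (a,b) has order lcm(ord(a), ord(b)); count pairs with lcm equal to 4.
Enumerating gives 4 such elements.

4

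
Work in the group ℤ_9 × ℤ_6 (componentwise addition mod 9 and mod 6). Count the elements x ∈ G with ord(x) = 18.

An element (a,b) has order lcm(ord(a), ord(b)); count pairs with lcm equal to 18.
Enumerating gives 18 such elements.

18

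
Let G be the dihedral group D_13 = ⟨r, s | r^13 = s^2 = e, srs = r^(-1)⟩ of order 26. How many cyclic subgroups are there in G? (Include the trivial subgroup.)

15

A cyclic subgroup of order d is generated by each of its φ(d) elements of order d, so the cyclic subgroups of order d number (#elements of order d)/φ(d).
Cyclic subgroups by order — order 1: 1; order 2: 13; order 13: 1.
Total: 15.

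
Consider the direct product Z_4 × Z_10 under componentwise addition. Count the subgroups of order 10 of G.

3

|G| = 40 and 10 | 40, so subgroups of order 10 are possible by Lagrange.
The subgroups of order 10 are: {(0,0), (0,1), (0,2), (0,3), (0,4), (0,5), (0,6), (0,7), (0,8), (0,9)}; {(0,0), (0,2), (0,4), (0,6), (0,8), (2,0), (2,2), (2,4), (2,6), (2,8)}; {(0,0), (0,2), (0,4), (0,6), (0,8), (2,1), (2,3), (2,5), (2,7), (2,9)}.
So G has 3 subgroups of order 10.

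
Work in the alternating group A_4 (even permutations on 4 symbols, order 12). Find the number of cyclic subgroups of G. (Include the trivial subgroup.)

Group the elements of G by the cyclic subgroup they generate; each cyclic subgroup of order d accounts for φ(d) elements.
Cyclic subgroups by order — order 1: 1; order 2: 3; order 3: 4.
Total: 8.

8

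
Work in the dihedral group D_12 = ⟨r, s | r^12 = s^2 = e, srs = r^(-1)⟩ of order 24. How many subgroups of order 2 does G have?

13

|G| = 24 and 2 | 24, so subgroups of order 2 are possible by Lagrange.
The subgroups of order 2 are: {e, r^10s}; {e, r^11s}; {e, r^2s}; {e, r^3s}; … (13 in all).
So G has 13 subgroups of order 2.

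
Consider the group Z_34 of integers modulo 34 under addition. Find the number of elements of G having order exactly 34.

In a cyclic group of order 34, the number of elements of order d (for d | 34) is φ(d).
φ(34) = 16.

16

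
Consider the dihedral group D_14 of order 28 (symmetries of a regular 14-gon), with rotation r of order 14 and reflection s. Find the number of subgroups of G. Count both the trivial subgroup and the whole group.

|G| = 28, so by Lagrange every subgroup order divides 28. Divisors: 1, 2, 4, 7, 14, 28.
Subgroups by order — order 1: 1; order 2: 15; order 4: 7; order 7: 1; order 14: 3; order 28: 1.
Total: 1 + 15 + 7 + 1 + 3 + 1 = 28.

28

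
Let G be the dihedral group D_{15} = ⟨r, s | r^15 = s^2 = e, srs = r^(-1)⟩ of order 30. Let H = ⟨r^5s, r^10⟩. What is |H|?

6

|⟨r^5s⟩| = 2 and |⟨r^10⟩| = 3, so |H| is a multiple of lcm(2, 3) = 6 and divides |G| = 30.
Closing under the operation: H = {e, r^5, r^10, s, r^5s, r^10s}, so |H| = 6.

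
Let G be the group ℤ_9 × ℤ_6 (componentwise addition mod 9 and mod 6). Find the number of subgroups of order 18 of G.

4

|G| = 54 and 18 | 54, so subgroups of order 18 are possible by Lagrange.
The subgroups of order 18 are: {(0,0), (0,1), (0,2), (0,3), (0,4), (0,5), (3,0), (3,1), (3,2), (3,3), (3,4), (3,5), (6,0), (6,1), (6,2), (6,3), (6,4), (6,5)}; {(0,0), (0,3), (1,0), (1,3), (2,0), (2,3), (3,0), (3,3), (4,0), (4,3), (5,0), (5,3), (6,0), (6,3), (7,0), (7,3), (8,0), (8,3)}; {(0,0), (0,3), (1,1), (1,4), (2,2), (2,5), (3,0), (3,3), (4,1), (4,4), (5,2), (5,5), (6,0), (6,3), (7,1), (7,4), (8,2), (8,5)}; {(0,0), (0,3), (1,2), (1,5), (2,1), (2,4), (3,0), (3,3), (4,2), (4,5), (5,1), (5,4), (6,0), (6,3), (7,2), (7,5), (8,1), (8,4)}.
So G has 4 subgroups of order 18.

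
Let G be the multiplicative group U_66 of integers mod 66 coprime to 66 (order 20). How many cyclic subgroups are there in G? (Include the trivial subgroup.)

8

A cyclic subgroup of order d is generated by each of its φ(d) elements of order d, so the cyclic subgroups of order d number (#elements of order d)/φ(d).
Cyclic subgroups by order — order 1: 1; order 2: 3; order 5: 1; order 10: 3.
Total: 8.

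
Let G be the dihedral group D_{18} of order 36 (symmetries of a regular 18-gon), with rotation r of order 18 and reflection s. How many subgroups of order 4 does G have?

|G| = 36 and 4 | 36, so subgroups of order 4 are possible by Lagrange.
The subgroups of order 4 are: {e, r^9, rs, r^10s}; {e, r^9, r^2s, r^11s}; {e, r^9, r^3s, r^12s}; {e, r^9, r^4s, r^13s}; … (9 in all).
So G has 9 subgroups of order 4.

9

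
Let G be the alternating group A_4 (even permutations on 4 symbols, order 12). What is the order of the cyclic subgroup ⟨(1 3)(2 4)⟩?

Computing powers of (1 3)(2 4): the smallest k with ((1 3)(2 4))^k = e is k = 2.

2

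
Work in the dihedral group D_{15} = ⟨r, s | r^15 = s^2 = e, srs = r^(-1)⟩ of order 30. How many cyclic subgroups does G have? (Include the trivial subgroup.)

19

A cyclic subgroup of order d is generated by each of its φ(d) elements of order d, so the cyclic subgroups of order d number (#elements of order d)/φ(d).
Cyclic subgroups by order — order 1: 1; order 2: 15; order 3: 1; order 5: 1; order 15: 1.
Total: 19.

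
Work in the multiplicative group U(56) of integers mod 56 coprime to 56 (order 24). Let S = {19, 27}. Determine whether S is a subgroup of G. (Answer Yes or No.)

The identity 1 ∉ S, so S is not a subgroup.

No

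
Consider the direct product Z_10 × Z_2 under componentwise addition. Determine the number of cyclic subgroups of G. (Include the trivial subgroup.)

8

A cyclic subgroup of order d is generated by each of its φ(d) elements of order d, so the cyclic subgroups of order d number (#elements of order d)/φ(d).
Cyclic subgroups by order — order 1: 1; order 2: 3; order 5: 1; order 10: 3.
Total: 8.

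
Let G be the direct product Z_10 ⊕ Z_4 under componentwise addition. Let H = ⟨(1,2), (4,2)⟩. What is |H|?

20

|⟨(1,2)⟩| = 10 and |⟨(4,2)⟩| = 10, so |H| is a multiple of lcm(10, 10) = 10 and divides |G| = 40.
Closing under the operation: H = {(0,0), (0,2), (1,0), (1,2), (2,0), (2,2), (3,0), (3,2), (4,0), (4,2), (5,0), (5,2), (6,0), (6,2), (7,0), (7,2), (8,0), (8,2), (9,0), (9,2)}, so |H| = 20.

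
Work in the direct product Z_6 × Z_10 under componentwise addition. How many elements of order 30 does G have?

An element (a,b) has order lcm(ord(a), ord(b)); count pairs with lcm equal to 30.
Enumerating gives 24 such elements.

24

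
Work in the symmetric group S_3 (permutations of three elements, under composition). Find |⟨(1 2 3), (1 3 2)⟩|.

3

|⟨(1 2 3)⟩| = 3 and |⟨(1 3 2)⟩| = 3, so |H| is a multiple of lcm(3, 3) = 3 and divides |G| = 6.
Closing under the operation: H = {e, (1 2 3), (1 3 2)}, so |H| = 3.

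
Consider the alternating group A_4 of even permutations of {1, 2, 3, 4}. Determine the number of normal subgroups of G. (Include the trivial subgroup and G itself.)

G has 10 subgroups. Checking conjugation-invariance by order — order 1: 1/1 normal; order 2: 0/3 normal; order 3: 0/4 normal; order 4: 1/1 normal; order 12: 1/1 normal.
Total normal subgroups: 3.

3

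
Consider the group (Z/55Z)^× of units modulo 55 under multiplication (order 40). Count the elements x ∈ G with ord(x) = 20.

16

Enumerating element orders in G gives 16 elements of order 20.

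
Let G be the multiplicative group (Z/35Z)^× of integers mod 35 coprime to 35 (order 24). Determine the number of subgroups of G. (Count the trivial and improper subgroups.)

|G| = 24, so by Lagrange every subgroup order divides 24. Divisors: 1, 2, 3, 4, 6, 8, 12, 24.
Subgroups by order — order 1: 1; order 2: 3; order 3: 1; order 4: 3; order 6: 3; order 8: 1; order 12: 3; order 24: 1.
Total: 1 + 3 + 1 + 3 + 3 + 1 + 3 + 1 = 16.

16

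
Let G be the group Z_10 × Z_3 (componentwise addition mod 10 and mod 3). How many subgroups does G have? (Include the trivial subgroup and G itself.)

|G| = 30, so by Lagrange every subgroup order divides 30. Divisors: 1, 2, 3, 5, 6, 10, 15, 30.
Subgroups by order — order 1: 1; order 2: 1; order 3: 1; order 5: 1; order 6: 1; order 10: 1; order 15: 1; order 30: 1.
Total: 1 + 1 + 1 + 1 + 1 + 1 + 1 + 1 = 8.

8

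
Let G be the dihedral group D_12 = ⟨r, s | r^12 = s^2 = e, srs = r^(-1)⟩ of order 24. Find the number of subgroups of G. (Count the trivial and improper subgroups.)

34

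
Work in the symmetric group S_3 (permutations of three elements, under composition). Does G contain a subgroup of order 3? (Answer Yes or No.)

Yes

3 | 6. A subgroup of order 3 is {e, (1 2 3), (1 3 2)}.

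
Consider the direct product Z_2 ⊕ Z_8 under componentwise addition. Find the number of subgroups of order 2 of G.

|G| = 16 and 2 | 16, so subgroups of order 2 are possible by Lagrange.
The subgroups of order 2 are: {(0,0), (0,4)}; {(0,0), (1,0)}; {(0,0), (1,4)}.
So G has 3 subgroups of order 2.

3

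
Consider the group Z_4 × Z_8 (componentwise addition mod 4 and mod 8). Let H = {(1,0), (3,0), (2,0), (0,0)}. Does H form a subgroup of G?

Yes

|H| = 4 divides |G| = 32, consistent with Lagrange.
H contains the identity, every element's inverse is in H, and H is closed under +: it is a subgroup.
In fact H = ⟨(1,0)⟩.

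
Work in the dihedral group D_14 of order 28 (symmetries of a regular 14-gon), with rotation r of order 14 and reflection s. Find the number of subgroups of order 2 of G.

|G| = 28 and 2 | 28, so subgroups of order 2 are possible by Lagrange.
The subgroups of order 2 are: {e, r^10s}; {e, r^11s}; {e, r^12s}; {e, r^13s}; … (15 in all).
So G has 15 subgroups of order 2.

15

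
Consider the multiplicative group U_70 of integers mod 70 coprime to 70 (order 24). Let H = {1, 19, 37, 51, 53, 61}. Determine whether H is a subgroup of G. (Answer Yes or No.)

19 ∈ H but its inverse 59 ∉ H, so H is not a subgroup.

No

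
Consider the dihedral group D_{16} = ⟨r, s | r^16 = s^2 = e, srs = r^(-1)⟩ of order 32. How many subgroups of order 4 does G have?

|G| = 32 and 4 | 32, so subgroups of order 4 are possible by Lagrange.
The subgroups of order 4 are: {e, r^8, r^2s, r^10s}; {e, r^8, r^3s, r^11s}; {e, r^4, r^8, r^12}; {e, r^8, r^4s, r^12s}; … (9 in all).
So G has 9 subgroups of order 4.

9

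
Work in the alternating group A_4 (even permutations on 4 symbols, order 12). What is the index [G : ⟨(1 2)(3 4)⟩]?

6

|⟨(1 2)(3 4)⟩| = 2 and |G| = 12.
By Lagrange, [G : H] = |G|/|H| = 12/2 = 6.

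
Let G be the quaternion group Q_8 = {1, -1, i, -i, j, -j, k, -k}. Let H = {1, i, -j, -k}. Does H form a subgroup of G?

-j ∈ H but its inverse j ∉ H, so H is not a subgroup.

No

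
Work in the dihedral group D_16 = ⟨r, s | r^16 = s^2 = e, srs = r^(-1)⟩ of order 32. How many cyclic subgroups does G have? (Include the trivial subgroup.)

21

Each element a generates a cyclic subgroup ⟨a⟩; distinct elements may generate the same one (a cyclic group of order d has φ(d) generators).
Cyclic subgroups by order — order 1: 1; order 2: 17; order 4: 1; order 8: 1; order 16: 1.
Total: 21.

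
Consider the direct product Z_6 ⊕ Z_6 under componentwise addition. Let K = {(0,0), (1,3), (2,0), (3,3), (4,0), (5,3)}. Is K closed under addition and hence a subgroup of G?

Yes

|K| = 6 divides |G| = 36, consistent with Lagrange.
K contains the identity, every element's inverse is in K, and K is closed under +: it is a subgroup.
In fact K = ⟨(1,3)⟩.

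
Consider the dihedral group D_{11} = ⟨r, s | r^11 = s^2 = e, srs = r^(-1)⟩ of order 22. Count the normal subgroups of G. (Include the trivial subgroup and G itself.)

3

G has 14 subgroups. Checking conjugation-invariance by order — order 1: 1/1 normal; order 2: 0/11 normal; order 11: 1/1 normal; order 22: 1/1 normal.
Total normal subgroups: 3.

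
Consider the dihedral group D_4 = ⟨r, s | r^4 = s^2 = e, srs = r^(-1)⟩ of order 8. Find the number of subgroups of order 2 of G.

|G| = 8 and 2 | 8, so subgroups of order 2 are possible by Lagrange.
The subgroups of order 2 are: {e, r^2}; {e, r^2s}; {e, r^3s}; {e, rs}; … (5 in all).
So G has 5 subgroups of order 2.

5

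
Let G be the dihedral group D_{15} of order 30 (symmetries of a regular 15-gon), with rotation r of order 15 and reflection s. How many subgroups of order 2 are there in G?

|G| = 30 and 2 | 30, so subgroups of order 2 are possible by Lagrange.
The subgroups of order 2 are: {e, r^10s}; {e, r^11s}; {e, r^12s}; {e, r^13s}; … (15 in all).
So G has 15 subgroups of order 2.

15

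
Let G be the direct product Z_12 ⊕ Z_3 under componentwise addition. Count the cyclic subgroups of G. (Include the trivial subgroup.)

15

Group the elements of G by the cyclic subgroup they generate; each cyclic subgroup of order d accounts for φ(d) elements.
Cyclic subgroups by order — order 1: 1; order 2: 1; order 3: 4; order 4: 1; order 6: 4; order 12: 4.
Total: 15.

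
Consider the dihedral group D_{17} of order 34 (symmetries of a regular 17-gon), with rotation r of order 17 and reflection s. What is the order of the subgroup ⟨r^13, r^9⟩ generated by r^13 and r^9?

17

|⟨r^13⟩| = 17 and |⟨r^9⟩| = 17, so |H| is a multiple of lcm(17, 17) = 17 and divides |G| = 34.
Closing under the operation: H = {e, r, r^2, r^3, r^4, r^5, r^6, r^7, r^8, r^9, r^10, r^11, r^12, r^13, r^14, r^15, r^16}, so |H| = 17.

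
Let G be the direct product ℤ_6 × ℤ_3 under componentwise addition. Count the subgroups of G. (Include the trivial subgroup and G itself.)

|G| = 18, so by Lagrange every subgroup order divides 18. Divisors: 1, 2, 3, 6, 9, 18.
Subgroups by order — order 1: 1; order 2: 1; order 3: 4; order 6: 4; order 9: 1; order 18: 1.
Total: 1 + 1 + 4 + 4 + 1 + 1 = 12.

12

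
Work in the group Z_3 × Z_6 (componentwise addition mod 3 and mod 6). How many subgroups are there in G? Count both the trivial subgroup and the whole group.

|G| = 18, so by Lagrange every subgroup order divides 18. Divisors: 1, 2, 3, 6, 9, 18.
Subgroups by order — order 1: 1; order 2: 1; order 3: 4; order 6: 4; order 9: 1; order 18: 1.
Total: 1 + 1 + 4 + 4 + 1 + 1 = 12.

12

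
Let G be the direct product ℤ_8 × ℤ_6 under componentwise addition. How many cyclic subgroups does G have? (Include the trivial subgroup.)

Group the elements of G by the cyclic subgroup they generate; each cyclic subgroup of order d accounts for φ(d) elements.
Cyclic subgroups by order — order 1: 1; order 2: 3; order 3: 1; order 4: 2; order 6: 3; order 8: 2; order 12: 2; order 24: 2.
Total: 16.

16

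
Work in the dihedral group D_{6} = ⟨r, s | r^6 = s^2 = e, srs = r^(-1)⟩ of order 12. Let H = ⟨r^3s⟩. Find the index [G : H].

6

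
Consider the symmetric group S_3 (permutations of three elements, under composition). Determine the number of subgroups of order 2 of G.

3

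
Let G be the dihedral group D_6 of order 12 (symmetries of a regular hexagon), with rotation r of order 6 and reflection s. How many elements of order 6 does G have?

The elements of order 6 are: r, r^5.
That's 2.

2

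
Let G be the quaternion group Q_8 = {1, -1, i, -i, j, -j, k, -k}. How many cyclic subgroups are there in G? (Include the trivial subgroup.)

5

Group the elements of G by the cyclic subgroup they generate; each cyclic subgroup of order d accounts for φ(d) elements.
Cyclic subgroups by order — order 1: 1; order 2: 1; order 4: 3.
Total: 5.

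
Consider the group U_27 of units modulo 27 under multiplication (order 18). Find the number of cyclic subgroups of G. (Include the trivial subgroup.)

Each element a generates a cyclic subgroup ⟨a⟩; distinct elements may generate the same one (a cyclic group of order d has φ(d) generators).
Cyclic subgroups by order — order 1: 1; order 2: 1; order 3: 1; order 6: 1; order 9: 1; order 18: 1.
Total: 6.

6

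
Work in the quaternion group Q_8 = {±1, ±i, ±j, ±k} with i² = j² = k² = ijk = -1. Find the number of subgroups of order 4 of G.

3

|G| = 8 and 4 | 8, so subgroups of order 4 are possible by Lagrange.
The subgroups of order 4 are: {1, -1, i, -i}; {1, -1, j, -j}; {1, -1, k, -k}.
So G has 3 subgroups of order 4.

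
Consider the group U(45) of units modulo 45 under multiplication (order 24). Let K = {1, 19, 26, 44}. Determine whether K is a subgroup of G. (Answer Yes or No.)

Yes

|K| = 4 divides |G| = 24, consistent with Lagrange.
K contains the identity, every element's inverse is in K, and K is closed under ·: it is a subgroup.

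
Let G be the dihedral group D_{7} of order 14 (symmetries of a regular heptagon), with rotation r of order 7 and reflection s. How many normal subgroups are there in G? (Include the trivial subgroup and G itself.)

3

G has 10 subgroups. Checking conjugation-invariance by order — order 1: 1/1 normal; order 2: 0/7 normal; order 7: 1/1 normal; order 14: 1/1 normal.
Total normal subgroups: 3.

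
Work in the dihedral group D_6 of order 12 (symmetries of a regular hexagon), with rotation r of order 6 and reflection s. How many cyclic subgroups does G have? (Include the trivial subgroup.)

Group the elements of G by the cyclic subgroup they generate; each cyclic subgroup of order d accounts for φ(d) elements.
Cyclic subgroups by order — order 1: 1; order 2: 7; order 3: 1; order 6: 1.
Total: 10.

10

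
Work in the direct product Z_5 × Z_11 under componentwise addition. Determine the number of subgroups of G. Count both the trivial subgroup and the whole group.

4

|G| = 55, so by Lagrange every subgroup order divides 55. Divisors: 1, 5, 11, 55.
Subgroups by order — order 1: 1; order 5: 1; order 11: 1; order 55: 1.
Total: 1 + 1 + 1 + 1 = 4.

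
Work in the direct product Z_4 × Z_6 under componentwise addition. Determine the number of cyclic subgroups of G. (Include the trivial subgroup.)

A cyclic subgroup of order d is generated by each of its φ(d) elements of order d, so the cyclic subgroups of order d number (#elements of order d)/φ(d).
Cyclic subgroups by order — order 1: 1; order 2: 3; order 3: 1; order 4: 2; order 6: 3; order 12: 2.
Total: 12.

12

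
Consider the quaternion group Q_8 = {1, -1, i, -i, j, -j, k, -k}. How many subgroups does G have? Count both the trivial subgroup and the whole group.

6

|G| = 8, so by Lagrange every subgroup order divides 8. Divisors: 1, 2, 4, 8.
Subgroups by order — order 1: 1; order 2: 1; order 4: 3; order 8: 1.
Total: 1 + 1 + 3 + 1 = 6.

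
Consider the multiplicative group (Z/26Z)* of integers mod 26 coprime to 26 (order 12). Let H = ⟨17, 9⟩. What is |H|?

|⟨17⟩| = 6 and |⟨9⟩| = 3, so |H| is a multiple of lcm(6, 3) = 6 and divides |G| = 12.
Closing under the operation: H = {1, 3, 9, 17, 23, 25}, so |H| = 6.

6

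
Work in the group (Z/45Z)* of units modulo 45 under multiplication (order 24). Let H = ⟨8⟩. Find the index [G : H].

6

|⟨8⟩| = 4 and |G| = 24.
By Lagrange, [G : H] = |G|/|H| = 24/4 = 6.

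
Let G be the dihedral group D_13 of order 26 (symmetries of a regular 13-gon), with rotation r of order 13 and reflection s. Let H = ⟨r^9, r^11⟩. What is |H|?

|⟨r^9⟩| = 13 and |⟨r^11⟩| = 13, so |H| is a multiple of lcm(13, 13) = 13 and divides |G| = 26.
Closing under the operation: H = {e, r, r^2, r^3, r^4, r^5, r^6, r^7, r^8, r^9, r^10, r^11, r^12}, so |H| = 13.

13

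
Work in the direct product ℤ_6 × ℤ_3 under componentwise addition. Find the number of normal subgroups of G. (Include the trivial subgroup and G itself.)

G is abelian, so every subgroup is normal.
G has 12 subgroups in total, hence 12 normal subgroups.

12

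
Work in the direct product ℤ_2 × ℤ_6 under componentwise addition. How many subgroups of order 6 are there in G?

3

|G| = 12 and 6 | 12, so subgroups of order 6 are possible by Lagrange.
The subgroups of order 6 are: {(0,0), (0,1), (0,2), (0,3), (0,4), (0,5)}; {(0,0), (0,2), (0,4), (1,0), (1,2), (1,4)}; {(0,0), (0,2), (0,4), (1,1), (1,3), (1,5)}.
So G has 3 subgroups of order 6.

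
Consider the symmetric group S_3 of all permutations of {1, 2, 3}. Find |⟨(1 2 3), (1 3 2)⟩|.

3

|⟨(1 2 3)⟩| = 3 and |⟨(1 3 2)⟩| = 3, so |H| is a multiple of lcm(3, 3) = 3 and divides |G| = 6.
Closing under the operation: H = {e, (1 2 3), (1 3 2)}, so |H| = 3.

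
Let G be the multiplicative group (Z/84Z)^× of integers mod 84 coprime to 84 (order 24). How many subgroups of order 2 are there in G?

7

|G| = 24 and 2 | 24, so subgroups of order 2 are possible by Lagrange.
The subgroups of order 2 are: {1, 13}; {1, 29}; {1, 41}; {1, 43}; … (7 in all).
So G has 7 subgroups of order 2.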